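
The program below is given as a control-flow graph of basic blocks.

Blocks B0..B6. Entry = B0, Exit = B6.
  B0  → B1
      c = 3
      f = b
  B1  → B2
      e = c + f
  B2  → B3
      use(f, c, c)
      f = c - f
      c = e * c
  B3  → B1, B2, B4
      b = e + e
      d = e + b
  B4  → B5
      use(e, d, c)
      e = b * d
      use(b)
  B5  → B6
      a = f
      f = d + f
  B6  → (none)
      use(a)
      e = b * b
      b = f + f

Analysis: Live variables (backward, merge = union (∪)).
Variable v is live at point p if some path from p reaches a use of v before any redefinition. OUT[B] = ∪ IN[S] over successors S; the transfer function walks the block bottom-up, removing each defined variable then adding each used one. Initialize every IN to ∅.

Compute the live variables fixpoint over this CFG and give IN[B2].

Per-block solution:
  B0: | IN={b} | OUT={c, f}
  B1: | IN={c, f} | OUT={c, e, f}
  B2: | IN={c, e, f} | OUT={c, e, f}
  B3: | IN={c, e, f} | OUT={b, c, d, e, f}
  B4: | IN={b, c, d, e, f} | OUT={b, d, f}
  B5: | IN={b, d, f} | OUT={a, b, f}
  B6: | IN={a, b, f} | OUT={}

Merge at B2: OUT[B2] = IN[B3] = {c, e, f}
Applying B2's transfer function to that OUT value gives IN[B2] (row B2 above).

Answer: {c, e, f}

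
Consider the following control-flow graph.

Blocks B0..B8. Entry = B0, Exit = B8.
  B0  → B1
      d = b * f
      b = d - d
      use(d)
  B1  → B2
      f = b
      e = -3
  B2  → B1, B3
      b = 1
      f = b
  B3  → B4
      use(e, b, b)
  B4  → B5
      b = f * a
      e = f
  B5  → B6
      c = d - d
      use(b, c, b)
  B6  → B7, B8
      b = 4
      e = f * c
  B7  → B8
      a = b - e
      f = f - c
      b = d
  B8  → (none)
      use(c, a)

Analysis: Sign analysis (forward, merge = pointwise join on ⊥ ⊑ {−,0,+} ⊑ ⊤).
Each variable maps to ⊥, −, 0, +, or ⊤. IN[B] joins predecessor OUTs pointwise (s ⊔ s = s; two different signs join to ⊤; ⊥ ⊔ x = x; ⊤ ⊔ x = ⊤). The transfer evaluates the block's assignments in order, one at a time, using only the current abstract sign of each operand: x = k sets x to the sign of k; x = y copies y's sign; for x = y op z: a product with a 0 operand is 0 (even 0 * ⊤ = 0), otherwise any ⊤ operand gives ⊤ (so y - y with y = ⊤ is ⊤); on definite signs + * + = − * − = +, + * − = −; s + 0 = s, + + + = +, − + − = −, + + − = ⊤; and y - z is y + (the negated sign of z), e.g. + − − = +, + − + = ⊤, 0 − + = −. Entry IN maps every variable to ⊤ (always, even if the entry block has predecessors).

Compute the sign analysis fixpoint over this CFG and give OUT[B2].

Answer: {a: ⊤, b: +, c: ⊤, d: ⊤, e: -, f: +}

Trace:
Fixpoint table:
  B0: | IN=(all ⊤) | OUT=(all ⊤)
  B1: | IN=(all ⊤) | OUT={e:-; rest ⊤}
  B2: | IN={e:-; rest ⊤} | OUT={b:+, e:-, f:+; rest ⊤}
  B3: | IN={b:+, e:-, f:+; rest ⊤} | OUT={b:+, e:-, f:+; rest ⊤}
  B4: | IN={b:+, e:-, f:+; rest ⊤} | OUT={e:+, f:+; rest ⊤}
  B5: | IN={e:+, f:+; rest ⊤} | OUT={e:+, f:+; rest ⊤}
  B6: | IN={e:+, f:+; rest ⊤} | OUT={b:+, f:+; rest ⊤}
  B7: | IN={b:+, f:+; rest ⊤} | OUT=(all ⊤)
  B8: | IN=(all ⊤) | OUT=(all ⊤)

Merge at B2: IN[B2] = OUT[B1] = {a: ⊤, b: ⊤, c: ⊤, d: ⊤, e: -, f: ⊤}
Applying B2's transfer function to that IN value gives OUT[B2] (row B2 above).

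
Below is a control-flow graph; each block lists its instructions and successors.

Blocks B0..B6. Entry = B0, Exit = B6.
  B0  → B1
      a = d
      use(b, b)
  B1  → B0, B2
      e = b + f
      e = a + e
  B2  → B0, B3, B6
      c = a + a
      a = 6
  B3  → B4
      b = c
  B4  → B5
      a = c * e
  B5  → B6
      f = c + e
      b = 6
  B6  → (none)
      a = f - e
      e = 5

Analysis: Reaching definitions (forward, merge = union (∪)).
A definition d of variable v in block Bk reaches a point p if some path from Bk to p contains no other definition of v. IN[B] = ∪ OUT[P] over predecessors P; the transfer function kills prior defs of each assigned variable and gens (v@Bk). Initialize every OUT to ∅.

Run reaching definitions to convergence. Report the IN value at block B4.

Answer: {a@B2, b@B3, c@B2, e@B1}

Trace:
Converged values:
  B0:   IN={a@B0, a@B2, c@B2, e@B1}   OUT={a@B0, c@B2, e@B1}
  B1:   IN={a@B0, c@B2, e@B1}   OUT={a@B0, c@B2, e@B1}
  B2:   IN={a@B0, c@B2, e@B1}   OUT={a@B2, c@B2, e@B1}
  B3:   IN={a@B2, c@B2, e@B1}   OUT={a@B2, b@B3, c@B2, e@B1}
  B4:   IN={a@B2, b@B3, c@B2, e@B1}   OUT={a@B4, b@B3, c@B2, e@B1}
  B5:   IN={a@B4, b@B3, c@B2, e@B1}   OUT={a@B4, b@B5, c@B2, e@B1, f@B5}
  B6:   IN={a@B2, a@B4, b@B5, c@B2, e@B1, f@B5}   OUT={a@B6, b@B5, c@B2, e@B6, f@B5}

Merge at B4: IN[B4] = OUT[B3] = {a@B2, b@B3, c@B2, e@B1}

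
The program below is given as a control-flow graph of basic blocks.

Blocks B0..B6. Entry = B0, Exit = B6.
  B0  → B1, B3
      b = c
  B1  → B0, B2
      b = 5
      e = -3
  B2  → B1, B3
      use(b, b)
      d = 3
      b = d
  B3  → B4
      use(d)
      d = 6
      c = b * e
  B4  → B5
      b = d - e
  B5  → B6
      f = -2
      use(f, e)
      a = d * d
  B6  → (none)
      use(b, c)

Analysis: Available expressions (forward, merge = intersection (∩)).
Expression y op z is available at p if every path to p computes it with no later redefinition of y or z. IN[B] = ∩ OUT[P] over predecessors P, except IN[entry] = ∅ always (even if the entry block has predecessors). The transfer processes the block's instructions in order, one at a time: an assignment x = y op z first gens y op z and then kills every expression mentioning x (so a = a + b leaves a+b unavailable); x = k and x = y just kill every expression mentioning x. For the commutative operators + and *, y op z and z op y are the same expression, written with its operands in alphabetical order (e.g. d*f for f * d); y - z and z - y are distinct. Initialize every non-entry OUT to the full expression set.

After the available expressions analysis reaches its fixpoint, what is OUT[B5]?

Answer: {d*d, d-e}

Working:
Converged values:
  B0:   IN={}   OUT={}
  B1:   IN={}   OUT={}
  B2:   IN={}   OUT={}
  B3:   IN={}   OUT={b*e}
  B4:   IN={b*e}   OUT={d-e}
  B5:   IN={d-e}   OUT={d*d, d-e}
  B6:   IN={d*d, d-e}   OUT={d*d, d-e}

Merge at B5: IN[B5] = OUT[B4] = {d-e}
Applying B5's transfer function to that IN value gives OUT[B5] (row B5 above).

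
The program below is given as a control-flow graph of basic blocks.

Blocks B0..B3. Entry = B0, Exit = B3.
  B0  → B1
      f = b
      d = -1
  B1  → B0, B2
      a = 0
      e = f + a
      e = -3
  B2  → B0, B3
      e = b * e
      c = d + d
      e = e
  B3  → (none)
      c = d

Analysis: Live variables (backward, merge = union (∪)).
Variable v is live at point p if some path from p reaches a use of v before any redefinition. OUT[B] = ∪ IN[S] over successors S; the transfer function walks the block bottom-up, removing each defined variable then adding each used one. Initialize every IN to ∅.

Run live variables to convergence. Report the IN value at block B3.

Answer: {d}

Trace:
Fixpoint table:
  B0: | IN={b} | OUT={b, d, f}
  B1: | IN={b, d, f} | OUT={b, d, e}
  B2: | IN={b, d, e} | OUT={b, d}
  B3: | IN={d} | OUT={}

B3 is the boundary node: OUT[B3] = {}
Applying B3's transfer function to that OUT value gives IN[B3] (row B3 above).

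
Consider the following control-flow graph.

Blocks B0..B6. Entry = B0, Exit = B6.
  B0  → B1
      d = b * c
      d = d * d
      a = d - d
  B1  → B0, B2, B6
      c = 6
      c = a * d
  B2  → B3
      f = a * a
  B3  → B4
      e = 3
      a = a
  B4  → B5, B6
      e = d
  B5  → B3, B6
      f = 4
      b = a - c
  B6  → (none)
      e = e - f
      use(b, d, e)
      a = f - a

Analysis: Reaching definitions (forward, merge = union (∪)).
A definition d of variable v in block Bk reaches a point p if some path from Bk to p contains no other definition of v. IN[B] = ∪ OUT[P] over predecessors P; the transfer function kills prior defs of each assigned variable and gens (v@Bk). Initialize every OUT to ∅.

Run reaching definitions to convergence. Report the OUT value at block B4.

Fixpoint table:
  B0:  IN={a@B0, c@B1, d@B0}  OUT={a@B0, c@B1, d@B0}
  B1:  IN={a@B0, c@B1, d@B0}  OUT={a@B0, c@B1, d@B0}
  B2:  IN={a@B0, c@B1, d@B0}  OUT={a@B0, c@B1, d@B0, f@B2}
  B3:  IN={a@B0, a@B3, b@B5, c@B1, d@B0, e@B4, f@B2, f@B5}  OUT={a@B3, b@B5, c@B1, d@B0, e@B3, f@B2, f@B5}
  B4:  IN={a@B3, b@B5, c@B1, d@B0, e@B3, f@B2, f@B5}  OUT={a@B3, b@B5, c@B1, d@B0, e@B4, f@B2, f@B5}
  B5:  IN={a@B3, b@B5, c@B1, d@B0, e@B4, f@B2, f@B5}  OUT={a@B3, b@B5, c@B1, d@B0, e@B4, f@B5}
  B6:  IN={a@B0, a@B3, b@B5, c@B1, d@B0, e@B4, f@B2, f@B5}  OUT={a@B6, b@B5, c@B1, d@B0, e@B6, f@B2, f@B5}

Merge at B4: IN[B4] = OUT[B3] = {a@B3, b@B5, c@B1, d@B0, e@B3, f@B2, f@B5}
Applying B4's transfer function to that IN value gives OUT[B4] (row B4 above).

Answer: {a@B3, b@B5, c@B1, d@B0, e@B4, f@B2, f@B5}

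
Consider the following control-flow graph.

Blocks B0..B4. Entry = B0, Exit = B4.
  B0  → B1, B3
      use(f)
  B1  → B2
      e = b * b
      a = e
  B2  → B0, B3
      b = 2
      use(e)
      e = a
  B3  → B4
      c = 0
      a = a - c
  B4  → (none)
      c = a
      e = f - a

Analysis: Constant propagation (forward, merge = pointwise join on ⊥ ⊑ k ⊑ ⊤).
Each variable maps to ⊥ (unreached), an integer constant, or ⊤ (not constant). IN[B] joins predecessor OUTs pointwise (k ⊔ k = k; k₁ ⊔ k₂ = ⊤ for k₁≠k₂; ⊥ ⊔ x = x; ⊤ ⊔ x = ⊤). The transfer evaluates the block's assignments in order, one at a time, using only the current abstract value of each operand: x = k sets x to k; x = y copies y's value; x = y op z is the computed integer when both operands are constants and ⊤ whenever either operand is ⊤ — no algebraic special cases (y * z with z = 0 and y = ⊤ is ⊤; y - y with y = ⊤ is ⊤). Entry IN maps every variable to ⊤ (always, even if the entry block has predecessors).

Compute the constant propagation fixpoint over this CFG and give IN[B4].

Answer: {a: ⊤, b: ⊤, c: 0, d: ⊤, e: ⊤, f: ⊤}

Derivation:
Per-block solution:
  B0: | IN=(all ⊤) | OUT=(all ⊤)
  B1: | IN=(all ⊤) | OUT=(all ⊤)
  B2: | IN=(all ⊤) | OUT={b:2; rest ⊤}
  B3: | IN=(all ⊤) | OUT={c:0; rest ⊤}
  B4: | IN={c:0; rest ⊤} | OUT=(all ⊤)

Merge at B4: IN[B4] = OUT[B3] = {a: ⊤, b: ⊤, c: 0, d: ⊤, e: ⊤, f: ⊤}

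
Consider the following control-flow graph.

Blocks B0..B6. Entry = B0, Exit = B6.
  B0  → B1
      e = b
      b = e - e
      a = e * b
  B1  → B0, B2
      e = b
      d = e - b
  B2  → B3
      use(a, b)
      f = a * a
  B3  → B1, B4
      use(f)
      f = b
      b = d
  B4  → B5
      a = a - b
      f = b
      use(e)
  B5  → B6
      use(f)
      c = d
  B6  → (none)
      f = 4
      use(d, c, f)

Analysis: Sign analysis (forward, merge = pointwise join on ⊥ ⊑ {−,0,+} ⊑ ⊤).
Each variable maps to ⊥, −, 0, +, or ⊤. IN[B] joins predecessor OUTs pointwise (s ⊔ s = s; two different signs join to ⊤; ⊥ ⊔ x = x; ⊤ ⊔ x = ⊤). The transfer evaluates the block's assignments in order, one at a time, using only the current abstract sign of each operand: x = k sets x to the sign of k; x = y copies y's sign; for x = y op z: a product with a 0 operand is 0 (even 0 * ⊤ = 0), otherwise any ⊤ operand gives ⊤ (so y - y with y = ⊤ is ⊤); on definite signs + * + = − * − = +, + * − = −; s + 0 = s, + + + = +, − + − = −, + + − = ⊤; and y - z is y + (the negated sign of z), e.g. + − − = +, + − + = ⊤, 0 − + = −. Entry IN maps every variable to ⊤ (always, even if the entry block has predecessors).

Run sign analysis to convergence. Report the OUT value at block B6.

Answer: {a: ⊤, b: ⊤, c: ⊤, d: ⊤, e: ⊤, f: +}

Working:
Converged values:
  B0: | IN=(all ⊤) | OUT=(all ⊤)
  B1: | IN=(all ⊤) | OUT=(all ⊤)
  B2: | IN=(all ⊤) | OUT=(all ⊤)
  B3: | IN=(all ⊤) | OUT=(all ⊤)
  B4: | IN=(all ⊤) | OUT=(all ⊤)
  B5: | IN=(all ⊤) | OUT=(all ⊤)
  B6: | IN=(all ⊤) | OUT={f:+; rest ⊤}

Merge at B6: IN[B6] = OUT[B5] = {a: ⊤, b: ⊤, c: ⊤, d: ⊤, e: ⊤, f: ⊤}
Applying B6's transfer function to that IN value gives OUT[B6] (row B6 above).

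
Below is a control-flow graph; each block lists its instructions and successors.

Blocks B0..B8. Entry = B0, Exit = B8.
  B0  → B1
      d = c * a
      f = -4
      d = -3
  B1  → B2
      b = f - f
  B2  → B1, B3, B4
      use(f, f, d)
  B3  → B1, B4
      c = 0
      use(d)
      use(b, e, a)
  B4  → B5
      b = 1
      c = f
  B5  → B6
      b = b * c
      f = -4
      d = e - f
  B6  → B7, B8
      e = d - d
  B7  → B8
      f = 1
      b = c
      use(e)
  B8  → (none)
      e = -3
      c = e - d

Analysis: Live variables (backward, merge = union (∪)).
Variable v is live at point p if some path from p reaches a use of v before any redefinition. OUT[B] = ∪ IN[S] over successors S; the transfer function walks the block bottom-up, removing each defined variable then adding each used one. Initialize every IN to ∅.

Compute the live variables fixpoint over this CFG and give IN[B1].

Answer: {a, d, e, f}

Trace:
Converged values:
  B0: | IN={a, c, e} | OUT={a, d, e, f}
  B1: | IN={a, d, e, f} | OUT={a, b, d, e, f}
  B2: | IN={a, b, d, e, f} | OUT={a, b, d, e, f}
  B3: | IN={a, b, d, e, f} | OUT={a, d, e, f}
  B4: | IN={e, f} | OUT={b, c, e}
  B5: | IN={b, c, e} | OUT={c, d}
  B6: | IN={c, d} | OUT={c, d, e}
  B7: | IN={c, d, e} | OUT={d}
  B8: | IN={d} | OUT={}

Merge at B1: OUT[B1] = IN[B2] = {a, b, d, e, f}
Applying B1's transfer function to that OUT value gives IN[B1] (row B1 above).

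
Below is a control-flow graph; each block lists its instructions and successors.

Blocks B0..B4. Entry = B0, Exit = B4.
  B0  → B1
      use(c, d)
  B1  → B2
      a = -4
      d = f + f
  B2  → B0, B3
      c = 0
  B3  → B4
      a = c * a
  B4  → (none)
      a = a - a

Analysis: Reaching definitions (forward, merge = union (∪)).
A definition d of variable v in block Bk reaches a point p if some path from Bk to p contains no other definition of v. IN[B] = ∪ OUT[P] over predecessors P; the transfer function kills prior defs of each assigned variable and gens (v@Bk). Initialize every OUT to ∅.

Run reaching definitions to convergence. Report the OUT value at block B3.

Answer: {a@B3, c@B2, d@B1}

Trace:
Per-block solution:
  B0:  IN={a@B1, c@B2, d@B1}  OUT={a@B1, c@B2, d@B1}
  B1:  IN={a@B1, c@B2, d@B1}  OUT={a@B1, c@B2, d@B1}
  B2:  IN={a@B1, c@B2, d@B1}  OUT={a@B1, c@B2, d@B1}
  B3:  IN={a@B1, c@B2, d@B1}  OUT={a@B3, c@B2, d@B1}
  B4:  IN={a@B3, c@B2, d@B1}  OUT={a@B4, c@B2, d@B1}

Merge at B3: IN[B3] = OUT[B2] = {a@B1, c@B2, d@B1}
Applying B3's transfer function to that IN value gives OUT[B3] (row B3 above).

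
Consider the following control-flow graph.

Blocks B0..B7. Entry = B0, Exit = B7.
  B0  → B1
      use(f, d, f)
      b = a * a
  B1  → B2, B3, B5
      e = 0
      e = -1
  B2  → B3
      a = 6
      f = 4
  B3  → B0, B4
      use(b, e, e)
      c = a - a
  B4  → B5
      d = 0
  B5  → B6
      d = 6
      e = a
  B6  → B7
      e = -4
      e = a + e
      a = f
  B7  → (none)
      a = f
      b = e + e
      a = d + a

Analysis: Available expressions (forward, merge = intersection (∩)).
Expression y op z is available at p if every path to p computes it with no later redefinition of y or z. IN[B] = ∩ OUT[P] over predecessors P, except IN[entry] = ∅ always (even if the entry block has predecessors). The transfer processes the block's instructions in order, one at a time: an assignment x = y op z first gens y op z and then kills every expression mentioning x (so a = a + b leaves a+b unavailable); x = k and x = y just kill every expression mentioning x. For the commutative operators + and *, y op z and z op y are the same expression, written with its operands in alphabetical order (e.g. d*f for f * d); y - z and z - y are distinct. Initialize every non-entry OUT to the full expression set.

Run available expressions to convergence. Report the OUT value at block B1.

Per-block solution:
  B0: | IN={} | OUT={a*a}
  B1: | IN={a*a} | OUT={a*a}
  B2: | IN={a*a} | OUT={}
  B3: | IN={} | OUT={a-a}
  B4: | IN={a-a} | OUT={a-a}
  B5: | IN={} | OUT={}
  B6: | IN={} | OUT={}
  B7: | IN={} | OUT={e+e}

Merge at B1: IN[B1] = OUT[B0] = {a*a}
Applying B1's transfer function to that IN value gives OUT[B1] (row B1 above).

Answer: {a*a}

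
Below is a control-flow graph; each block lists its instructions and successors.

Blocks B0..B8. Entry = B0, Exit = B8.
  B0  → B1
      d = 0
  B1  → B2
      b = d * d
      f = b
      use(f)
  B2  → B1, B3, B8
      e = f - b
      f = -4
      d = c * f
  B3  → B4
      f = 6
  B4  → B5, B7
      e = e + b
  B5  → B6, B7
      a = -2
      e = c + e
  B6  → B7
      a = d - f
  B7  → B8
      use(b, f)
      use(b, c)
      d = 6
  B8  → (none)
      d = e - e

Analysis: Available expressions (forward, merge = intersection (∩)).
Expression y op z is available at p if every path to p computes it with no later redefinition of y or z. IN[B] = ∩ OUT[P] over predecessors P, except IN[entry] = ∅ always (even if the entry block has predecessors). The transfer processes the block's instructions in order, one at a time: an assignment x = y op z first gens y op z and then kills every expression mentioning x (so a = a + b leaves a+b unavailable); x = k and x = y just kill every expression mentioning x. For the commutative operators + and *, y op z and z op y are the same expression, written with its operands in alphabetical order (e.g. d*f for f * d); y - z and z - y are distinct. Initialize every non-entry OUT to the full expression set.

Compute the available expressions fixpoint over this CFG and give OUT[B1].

Fixpoint table:
  B0: | IN={} | OUT={}
  B1: | IN={} | OUT={d*d}
  B2: | IN={d*d} | OUT={c*f}
  B3: | IN={c*f} | OUT={}
  B4: | IN={} | OUT={}
  B5: | IN={} | OUT={}
  B6: | IN={} | OUT={d-f}
  B7: | IN={} | OUT={}
  B8: | IN={} | OUT={e-e}

Merge at B1: IN[B1] = OUT[B0] ∩ OUT[B2] = {}
Applying B1's transfer function to that IN value gives OUT[B1] (row B1 above).

Answer: {d*d}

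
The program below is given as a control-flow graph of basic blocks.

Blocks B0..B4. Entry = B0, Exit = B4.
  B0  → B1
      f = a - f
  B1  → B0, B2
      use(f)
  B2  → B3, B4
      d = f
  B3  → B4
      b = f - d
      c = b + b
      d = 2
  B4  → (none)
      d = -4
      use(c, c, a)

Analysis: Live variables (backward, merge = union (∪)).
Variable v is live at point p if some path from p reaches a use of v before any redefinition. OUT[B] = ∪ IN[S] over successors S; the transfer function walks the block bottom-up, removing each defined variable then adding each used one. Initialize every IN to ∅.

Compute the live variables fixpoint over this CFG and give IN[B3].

Fixpoint table:
  B0: | IN={a, c, f} | OUT={a, c, f}
  B1: | IN={a, c, f} | OUT={a, c, f}
  B2: | IN={a, c, f} | OUT={a, c, d, f}
  B3: | IN={a, d, f} | OUT={a, c}
  B4: | IN={a, c} | OUT={}

Merge at B3: OUT[B3] = IN[B4] = {a, c}
Applying B3's transfer function to that OUT value gives IN[B3] (row B3 above).

Answer: {a, d, f}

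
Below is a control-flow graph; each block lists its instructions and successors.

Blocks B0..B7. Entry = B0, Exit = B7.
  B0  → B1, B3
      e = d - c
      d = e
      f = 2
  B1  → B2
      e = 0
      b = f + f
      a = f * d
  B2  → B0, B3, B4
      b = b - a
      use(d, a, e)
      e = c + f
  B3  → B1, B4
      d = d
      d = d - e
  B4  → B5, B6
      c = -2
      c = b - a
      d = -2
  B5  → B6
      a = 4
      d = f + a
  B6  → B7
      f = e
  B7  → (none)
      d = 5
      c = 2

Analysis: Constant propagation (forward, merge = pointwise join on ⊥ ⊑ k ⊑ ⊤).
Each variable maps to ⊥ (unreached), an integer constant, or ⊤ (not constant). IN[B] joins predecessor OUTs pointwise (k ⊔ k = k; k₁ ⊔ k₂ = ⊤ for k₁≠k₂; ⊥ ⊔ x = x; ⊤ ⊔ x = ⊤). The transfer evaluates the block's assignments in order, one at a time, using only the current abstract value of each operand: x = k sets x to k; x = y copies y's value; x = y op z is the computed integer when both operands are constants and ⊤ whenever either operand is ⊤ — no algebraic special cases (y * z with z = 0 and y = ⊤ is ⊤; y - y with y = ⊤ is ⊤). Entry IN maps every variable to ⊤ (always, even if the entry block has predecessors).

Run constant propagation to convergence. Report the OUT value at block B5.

Per-block solution:
  B0:  IN=(all ⊤)  OUT={f:2; rest ⊤}
  B1:  IN={f:2; rest ⊤}  OUT={b:4, e:0, f:2; rest ⊤}
  B2:  IN={b:4, e:0, f:2; rest ⊤}  OUT={f:2; rest ⊤}
  B3:  IN={f:2; rest ⊤}  OUT={f:2; rest ⊤}
  B4:  IN={f:2; rest ⊤}  OUT={d:-2, f:2; rest ⊤}
  B5:  IN={d:-2, f:2; rest ⊤}  OUT={a:4, d:6, f:2; rest ⊤}
  B6:  IN={f:2; rest ⊤}  OUT=(all ⊤)
  B7:  IN=(all ⊤)  OUT={c:2, d:5; rest ⊤}

Merge at B5: IN[B5] = OUT[B4] = {a: ⊤, b: ⊤, c: ⊤, d: -2, e: ⊤, f: 2}
Applying B5's transfer function to that IN value gives OUT[B5] (row B5 above).

Answer: {a: 4, b: ⊤, c: ⊤, d: 6, e: ⊤, f: 2}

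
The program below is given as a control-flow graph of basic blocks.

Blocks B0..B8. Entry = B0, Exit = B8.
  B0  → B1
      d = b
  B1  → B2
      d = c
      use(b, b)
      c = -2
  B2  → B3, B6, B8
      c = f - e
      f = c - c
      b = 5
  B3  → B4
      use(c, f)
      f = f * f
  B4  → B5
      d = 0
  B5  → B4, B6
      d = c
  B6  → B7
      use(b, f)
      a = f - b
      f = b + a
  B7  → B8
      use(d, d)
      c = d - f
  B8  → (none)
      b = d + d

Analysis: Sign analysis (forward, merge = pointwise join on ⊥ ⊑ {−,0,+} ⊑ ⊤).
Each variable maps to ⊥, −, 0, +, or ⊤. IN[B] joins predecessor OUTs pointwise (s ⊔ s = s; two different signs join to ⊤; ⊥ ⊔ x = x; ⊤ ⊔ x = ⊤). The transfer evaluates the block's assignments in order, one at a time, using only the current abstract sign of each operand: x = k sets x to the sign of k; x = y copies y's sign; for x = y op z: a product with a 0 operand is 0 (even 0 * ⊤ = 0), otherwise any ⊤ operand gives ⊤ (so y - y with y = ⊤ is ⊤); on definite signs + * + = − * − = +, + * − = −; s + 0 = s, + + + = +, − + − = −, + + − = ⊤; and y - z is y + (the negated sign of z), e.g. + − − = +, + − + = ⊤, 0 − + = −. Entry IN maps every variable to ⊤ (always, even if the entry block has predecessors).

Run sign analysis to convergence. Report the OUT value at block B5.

Answer: {a: ⊤, b: +, c: ⊤, d: ⊤, e: ⊤, f: ⊤}

Trace:
Converged values:
  B0: | IN=(all ⊤) | OUT=(all ⊤)
  B1: | IN=(all ⊤) | OUT={c:-; rest ⊤}
  B2: | IN={c:-; rest ⊤} | OUT={b:+; rest ⊤}
  B3: | IN={b:+; rest ⊤} | OUT={b:+; rest ⊤}
  B4: | IN={b:+; rest ⊤} | OUT={b:+, d:0; rest ⊤}
  B5: | IN={b:+, d:0; rest ⊤} | OUT={b:+; rest ⊤}
  B6: | IN={b:+; rest ⊤} | OUT={b:+; rest ⊤}
  B7: | IN={b:+; rest ⊤} | OUT={b:+; rest ⊤}
  B8: | IN={b:+; rest ⊤} | OUT=(all ⊤)

Merge at B5: IN[B5] = OUT[B4] = {a: ⊤, b: +, c: ⊤, d: 0, e: ⊤, f: ⊤}
Applying B5's transfer function to that IN value gives OUT[B5] (row B5 above).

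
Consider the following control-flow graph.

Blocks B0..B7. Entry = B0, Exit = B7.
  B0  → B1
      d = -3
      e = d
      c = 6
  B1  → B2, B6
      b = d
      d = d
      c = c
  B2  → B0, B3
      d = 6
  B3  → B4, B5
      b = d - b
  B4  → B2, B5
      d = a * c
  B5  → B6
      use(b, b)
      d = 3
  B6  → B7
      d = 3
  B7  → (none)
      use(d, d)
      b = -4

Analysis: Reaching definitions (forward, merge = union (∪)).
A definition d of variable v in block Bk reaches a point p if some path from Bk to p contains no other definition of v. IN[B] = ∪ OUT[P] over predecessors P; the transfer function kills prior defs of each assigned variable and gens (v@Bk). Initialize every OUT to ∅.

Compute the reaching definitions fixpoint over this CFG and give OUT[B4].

Answer: {b@B3, c@B1, d@B4, e@B0}

Trace:
Fixpoint table:
  B0: | IN={b@B1, b@B3, c@B1, d@B2, e@B0} | OUT={b@B1, b@B3, c@B0, d@B0, e@B0}
  B1: | IN={b@B1, b@B3, c@B0, d@B0, e@B0} | OUT={b@B1, c@B1, d@B1, e@B0}
  B2: | IN={b@B1, b@B3, c@B1, d@B1, d@B4, e@B0} | OUT={b@B1, b@B3, c@B1, d@B2, e@B0}
  B3: | IN={b@B1, b@B3, c@B1, d@B2, e@B0} | OUT={b@B3, c@B1, d@B2, e@B0}
  B4: | IN={b@B3, c@B1, d@B2, e@B0} | OUT={b@B3, c@B1, d@B4, e@B0}
  B5: | IN={b@B3, c@B1, d@B2, d@B4, e@B0} | OUT={b@B3, c@B1, d@B5, e@B0}
  B6: | IN={b@B1, b@B3, c@B1, d@B1, d@B5, e@B0} | OUT={b@B1, b@B3, c@B1, d@B6, e@B0}
  B7: | IN={b@B1, b@B3, c@B1, d@B6, e@B0} | OUT={b@B7, c@B1, d@B6, e@B0}

Merge at B4: IN[B4] = OUT[B3] = {b@B3, c@B1, d@B2, e@B0}
Applying B4's transfer function to that IN value gives OUT[B4] (row B4 above).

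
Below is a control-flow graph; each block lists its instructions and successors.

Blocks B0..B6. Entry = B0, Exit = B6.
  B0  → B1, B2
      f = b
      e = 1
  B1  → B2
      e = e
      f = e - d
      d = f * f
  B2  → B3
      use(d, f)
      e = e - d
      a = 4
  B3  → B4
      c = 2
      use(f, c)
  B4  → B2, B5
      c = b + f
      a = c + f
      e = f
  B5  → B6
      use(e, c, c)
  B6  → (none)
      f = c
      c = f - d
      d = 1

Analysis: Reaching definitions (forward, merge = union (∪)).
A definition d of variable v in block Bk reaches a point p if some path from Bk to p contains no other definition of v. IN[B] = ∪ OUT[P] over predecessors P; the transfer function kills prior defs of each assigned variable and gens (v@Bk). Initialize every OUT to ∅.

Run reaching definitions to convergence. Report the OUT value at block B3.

Per-block solution:
  B0:  IN={}  OUT={e@B0, f@B0}
  B1:  IN={e@B0, f@B0}  OUT={d@B1, e@B1, f@B1}
  B2:  IN={a@B4, c@B4, d@B1, e@B0, e@B1, e@B4, f@B0, f@B1}  OUT={a@B2, c@B4, d@B1, e@B2, f@B0, f@B1}
  B3:  IN={a@B2, c@B4, d@B1, e@B2, f@B0, f@B1}  OUT={a@B2, c@B3, d@B1, e@B2, f@B0, f@B1}
  B4:  IN={a@B2, c@B3, d@B1, e@B2, f@B0, f@B1}  OUT={a@B4, c@B4, d@B1, e@B4, f@B0, f@B1}
  B5:  IN={a@B4, c@B4, d@B1, e@B4, f@B0, f@B1}  OUT={a@B4, c@B4, d@B1, e@B4, f@B0, f@B1}
  B6:  IN={a@B4, c@B4, d@B1, e@B4, f@B0, f@B1}  OUT={a@B4, c@B6, d@B6, e@B4, f@B6}

Merge at B3: IN[B3] = OUT[B2] = {a@B2, c@B4, d@B1, e@B2, f@B0, f@B1}
Applying B3's transfer function to that IN value gives OUT[B3] (row B3 above).

Answer: {a@B2, c@B3, d@B1, e@B2, f@B0, f@B1}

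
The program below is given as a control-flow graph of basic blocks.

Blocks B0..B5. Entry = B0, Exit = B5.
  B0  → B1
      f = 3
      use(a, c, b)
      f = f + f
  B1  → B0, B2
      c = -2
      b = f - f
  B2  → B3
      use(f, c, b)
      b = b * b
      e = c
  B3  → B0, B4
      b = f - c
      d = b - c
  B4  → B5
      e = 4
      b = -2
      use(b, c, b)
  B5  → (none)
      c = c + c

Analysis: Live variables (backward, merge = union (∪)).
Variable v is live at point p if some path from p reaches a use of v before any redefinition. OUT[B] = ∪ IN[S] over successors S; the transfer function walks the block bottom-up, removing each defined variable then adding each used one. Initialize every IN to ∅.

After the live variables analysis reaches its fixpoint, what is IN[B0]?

Per-block solution:
  B0: | IN={a, b, c} | OUT={a, f}
  B1: | IN={a, f} | OUT={a, b, c, f}
  B2: | IN={a, b, c, f} | OUT={a, c, f}
  B3: | IN={a, c, f} | OUT={a, b, c}
  B4: | IN={c} | OUT={c}
  B5: | IN={c} | OUT={}

Merge at B0: OUT[B0] = IN[B1] = {a, f}
Applying B0's transfer function to that OUT value gives IN[B0] (row B0 above).

Answer: {a, b, c}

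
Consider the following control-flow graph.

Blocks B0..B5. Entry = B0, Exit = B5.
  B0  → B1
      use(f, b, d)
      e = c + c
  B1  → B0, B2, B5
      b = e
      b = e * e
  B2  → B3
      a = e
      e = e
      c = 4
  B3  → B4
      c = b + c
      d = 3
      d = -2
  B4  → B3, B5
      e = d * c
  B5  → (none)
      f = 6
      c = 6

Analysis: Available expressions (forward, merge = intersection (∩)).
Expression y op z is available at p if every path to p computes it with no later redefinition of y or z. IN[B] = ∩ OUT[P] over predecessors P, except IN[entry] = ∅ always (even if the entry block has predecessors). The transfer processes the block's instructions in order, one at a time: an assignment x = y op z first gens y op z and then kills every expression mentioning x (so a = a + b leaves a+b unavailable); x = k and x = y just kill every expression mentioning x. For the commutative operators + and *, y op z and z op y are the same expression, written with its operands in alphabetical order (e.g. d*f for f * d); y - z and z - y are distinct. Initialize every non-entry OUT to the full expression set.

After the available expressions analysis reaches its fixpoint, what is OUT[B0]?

Per-block solution:
  B0:   IN={}   OUT={c+c}
  B1:   IN={c+c}   OUT={c+c, e*e}
  B2:   IN={c+c, e*e}   OUT={}
  B3:   IN={}   OUT={}
  B4:   IN={}   OUT={c*d}
  B5:   IN={}   OUT={}

Merge at B0 (entry node, so the boundary value {} is joined with the incoming edge(s)): IN[B0] = {} ∩ OUT[B1] = {}
Applying B0's transfer function to that IN value gives OUT[B0] (row B0 above).

Answer: {c+c}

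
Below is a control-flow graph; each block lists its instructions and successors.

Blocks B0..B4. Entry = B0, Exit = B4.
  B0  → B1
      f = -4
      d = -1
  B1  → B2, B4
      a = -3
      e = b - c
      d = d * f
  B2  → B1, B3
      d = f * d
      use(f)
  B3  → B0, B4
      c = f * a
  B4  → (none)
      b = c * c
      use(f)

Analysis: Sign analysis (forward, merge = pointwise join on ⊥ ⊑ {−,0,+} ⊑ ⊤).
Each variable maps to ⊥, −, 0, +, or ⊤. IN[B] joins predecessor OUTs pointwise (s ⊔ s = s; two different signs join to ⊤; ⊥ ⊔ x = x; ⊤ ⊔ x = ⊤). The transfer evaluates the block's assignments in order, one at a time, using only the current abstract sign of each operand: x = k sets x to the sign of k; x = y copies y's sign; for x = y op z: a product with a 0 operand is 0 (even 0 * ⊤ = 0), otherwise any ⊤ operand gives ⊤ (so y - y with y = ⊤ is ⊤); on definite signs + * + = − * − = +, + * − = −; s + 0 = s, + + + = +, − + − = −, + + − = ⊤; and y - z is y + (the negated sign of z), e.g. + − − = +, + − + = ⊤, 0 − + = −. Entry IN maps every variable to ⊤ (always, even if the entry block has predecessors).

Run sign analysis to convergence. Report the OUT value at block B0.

Answer: {a: ⊤, b: ⊤, c: ⊤, d: -, e: ⊤, f: -}

Derivation:
Per-block solution:
  B0:  IN=(all ⊤)  OUT={d:-, f:-; rest ⊤}
  B1:  IN={d:-, f:-; rest ⊤}  OUT={a:-, d:+, f:-; rest ⊤}
  B2:  IN={a:-, d:+, f:-; rest ⊤}  OUT={a:-, d:-, f:-; rest ⊤}
  B3:  IN={a:-, d:-, f:-; rest ⊤}  OUT={a:-, c:+, d:-, f:-; rest ⊤}
  B4:  IN={a:-, f:-; rest ⊤}  OUT={a:-, f:-; rest ⊤}

Merge at B0 (entry node, so the boundary value (all ⊤) is joined with the incoming edge(s)): IN[B0] = (all ⊤) ⊔ OUT[B3] = {a: ⊤, b: ⊤, c: ⊤, d: ⊤, e: ⊤, f: ⊤}
Applying B0's transfer function to that IN value gives OUT[B0] (row B0 above).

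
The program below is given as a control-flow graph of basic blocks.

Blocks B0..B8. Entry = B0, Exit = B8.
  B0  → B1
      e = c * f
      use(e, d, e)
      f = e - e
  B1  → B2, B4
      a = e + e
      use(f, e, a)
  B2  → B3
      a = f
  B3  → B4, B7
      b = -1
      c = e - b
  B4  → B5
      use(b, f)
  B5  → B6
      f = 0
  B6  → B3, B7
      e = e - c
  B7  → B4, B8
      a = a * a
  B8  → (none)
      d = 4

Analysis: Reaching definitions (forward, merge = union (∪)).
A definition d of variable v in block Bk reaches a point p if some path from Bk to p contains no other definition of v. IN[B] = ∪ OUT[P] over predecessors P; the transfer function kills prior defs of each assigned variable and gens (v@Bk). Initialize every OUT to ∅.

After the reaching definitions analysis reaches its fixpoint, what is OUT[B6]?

Fixpoint table:
  B0:  IN={}  OUT={e@B0, f@B0}
  B1:  IN={e@B0, f@B0}  OUT={a@B1, e@B0, f@B0}
  B2:  IN={a@B1, e@B0, f@B0}  OUT={a@B2, e@B0, f@B0}
  B3:  IN={a@B1, a@B2, a@B7, b@B3, c@B3, e@B0, e@B6, f@B0, f@B5}  OUT={a@B1, a@B2, a@B7, b@B3, c@B3, e@B0, e@B6, f@B0, f@B5}
  B4:  IN={a@B1, a@B2, a@B7, b@B3, c@B3, e@B0, e@B6, f@B0, f@B5}  OUT={a@B1, a@B2, a@B7, b@B3, c@B3, e@B0, e@B6, f@B0, f@B5}
  B5:  IN={a@B1, a@B2, a@B7, b@B3, c@B3, e@B0, e@B6, f@B0, f@B5}  OUT={a@B1, a@B2, a@B7, b@B3, c@B3, e@B0, e@B6, f@B5}
  B6:  IN={a@B1, a@B2, a@B7, b@B3, c@B3, e@B0, e@B6, f@B5}  OUT={a@B1, a@B2, a@B7, b@B3, c@B3, e@B6, f@B5}
  B7:  IN={a@B1, a@B2, a@B7, b@B3, c@B3, e@B0, e@B6, f@B0, f@B5}  OUT={a@B7, b@B3, c@B3, e@B0, e@B6, f@B0, f@B5}
  B8:  IN={a@B7, b@B3, c@B3, e@B0, e@B6, f@B0, f@B5}  OUT={a@B7, b@B3, c@B3, d@B8, e@B0, e@B6, f@B0, f@B5}

Merge at B6: IN[B6] = OUT[B5] = {a@B1, a@B2, a@B7, b@B3, c@B3, e@B0, e@B6, f@B5}
Applying B6's transfer function to that IN value gives OUT[B6] (row B6 above).

Answer: {a@B1, a@B2, a@B7, b@B3, c@B3, e@B6, f@B5}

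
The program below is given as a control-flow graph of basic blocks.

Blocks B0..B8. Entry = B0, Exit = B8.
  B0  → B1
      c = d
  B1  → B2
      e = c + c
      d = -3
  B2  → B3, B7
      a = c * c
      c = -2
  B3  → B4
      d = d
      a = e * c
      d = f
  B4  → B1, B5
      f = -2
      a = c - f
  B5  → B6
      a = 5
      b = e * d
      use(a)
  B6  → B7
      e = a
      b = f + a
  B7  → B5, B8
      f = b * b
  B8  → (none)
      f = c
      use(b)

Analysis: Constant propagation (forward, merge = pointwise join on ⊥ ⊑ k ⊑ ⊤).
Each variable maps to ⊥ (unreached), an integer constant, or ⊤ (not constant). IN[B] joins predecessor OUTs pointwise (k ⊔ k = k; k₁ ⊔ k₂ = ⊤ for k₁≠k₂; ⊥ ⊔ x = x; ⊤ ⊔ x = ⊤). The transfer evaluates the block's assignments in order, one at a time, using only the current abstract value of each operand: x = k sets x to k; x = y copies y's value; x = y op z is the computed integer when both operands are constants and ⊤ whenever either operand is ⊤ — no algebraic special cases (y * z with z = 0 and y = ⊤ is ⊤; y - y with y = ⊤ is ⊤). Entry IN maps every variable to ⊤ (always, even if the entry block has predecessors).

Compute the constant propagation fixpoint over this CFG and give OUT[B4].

Converged values:
  B0:   IN=(all ⊤)   OUT=(all ⊤)
  B1:   IN=(all ⊤)   OUT={d:-3; rest ⊤}
  B2:   IN={d:-3; rest ⊤}   OUT={c:-2, d:-3; rest ⊤}
  B3:   IN={c:-2, d:-3; rest ⊤}   OUT={c:-2; rest ⊤}
  B4:   IN={c:-2; rest ⊤}   OUT={a:0, c:-2, f:-2; rest ⊤}
  B5:   IN={c:-2; rest ⊤}   OUT={a:5, c:-2; rest ⊤}
  B6:   IN={a:5, c:-2; rest ⊤}   OUT={a:5, c:-2, e:5; rest ⊤}
  B7:   IN={c:-2; rest ⊤}   OUT={c:-2; rest ⊤}
  B8:   IN={c:-2; rest ⊤}   OUT={c:-2, f:-2; rest ⊤}

Merge at B4: IN[B4] = OUT[B3] = {a: ⊤, b: ⊤, c: -2, d: ⊤, e: ⊤, f: ⊤}
Applying B4's transfer function to that IN value gives OUT[B4] (row B4 above).

Answer: {a: 0, b: ⊤, c: -2, d: ⊤, e: ⊤, f: -2}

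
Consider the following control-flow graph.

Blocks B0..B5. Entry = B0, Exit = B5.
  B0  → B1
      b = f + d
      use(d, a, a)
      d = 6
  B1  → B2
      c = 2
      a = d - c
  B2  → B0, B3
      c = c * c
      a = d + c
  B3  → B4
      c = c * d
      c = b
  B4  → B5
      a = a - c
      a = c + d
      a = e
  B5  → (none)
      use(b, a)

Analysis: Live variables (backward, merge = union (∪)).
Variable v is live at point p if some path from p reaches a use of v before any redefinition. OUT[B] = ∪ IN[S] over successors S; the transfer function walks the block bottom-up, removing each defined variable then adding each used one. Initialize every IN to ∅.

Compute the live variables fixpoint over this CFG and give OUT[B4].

Answer: {a, b}

Derivation:
Converged values:
  B0:   IN={a, d, e, f}   OUT={b, d, e, f}
  B1:   IN={b, d, e, f}   OUT={b, c, d, e, f}
  B2:   IN={b, c, d, e, f}   OUT={a, b, c, d, e, f}
  B3:   IN={a, b, c, d, e}   OUT={a, b, c, d, e}
  B4:   IN={a, b, c, d, e}   OUT={a, b}
  B5:   IN={a, b}   OUT={}

Merge at B4: OUT[B4] = IN[B5] = {a, b}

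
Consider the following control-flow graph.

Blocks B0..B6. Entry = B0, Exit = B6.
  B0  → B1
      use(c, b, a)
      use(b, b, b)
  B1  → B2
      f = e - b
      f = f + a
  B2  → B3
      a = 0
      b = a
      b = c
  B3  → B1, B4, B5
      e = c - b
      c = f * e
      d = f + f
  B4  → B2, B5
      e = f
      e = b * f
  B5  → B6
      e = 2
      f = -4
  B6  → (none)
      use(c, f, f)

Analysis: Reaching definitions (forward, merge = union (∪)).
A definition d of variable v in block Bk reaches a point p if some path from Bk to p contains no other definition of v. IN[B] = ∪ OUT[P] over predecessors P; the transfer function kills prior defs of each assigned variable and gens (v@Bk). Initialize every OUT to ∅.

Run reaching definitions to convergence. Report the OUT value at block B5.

Answer: {a@B2, b@B2, c@B3, d@B3, e@B5, f@B5}

Derivation:
Converged values:
  B0:  IN={}  OUT={}
  B1:  IN={a@B2, b@B2, c@B3, d@B3, e@B3, f@B1}  OUT={a@B2, b@B2, c@B3, d@B3, e@B3, f@B1}
  B2:  IN={a@B2, b@B2, c@B3, d@B3, e@B3, e@B4, f@B1}  OUT={a@B2, b@B2, c@B3, d@B3, e@B3, e@B4, f@B1}
  B3:  IN={a@B2, b@B2, c@B3, d@B3, e@B3, e@B4, f@B1}  OUT={a@B2, b@B2, c@B3, d@B3, e@B3, f@B1}
  B4:  IN={a@B2, b@B2, c@B3, d@B3, e@B3, f@B1}  OUT={a@B2, b@B2, c@B3, d@B3, e@B4, f@B1}
  B5:  IN={a@B2, b@B2, c@B3, d@B3, e@B3, e@B4, f@B1}  OUT={a@B2, b@B2, c@B3, d@B3, e@B5, f@B5}
  B6:  IN={a@B2, b@B2, c@B3, d@B3, e@B5, f@B5}  OUT={a@B2, b@B2, c@B3, d@B3, e@B5, f@B5}

Merge at B5: IN[B5] = OUT[B3] ⊔ OUT[B4] = {a@B2, b@B2, c@B3, d@B3, e@B3, e@B4, f@B1}
Applying B5's transfer function to that IN value gives OUT[B5] (row B5 above).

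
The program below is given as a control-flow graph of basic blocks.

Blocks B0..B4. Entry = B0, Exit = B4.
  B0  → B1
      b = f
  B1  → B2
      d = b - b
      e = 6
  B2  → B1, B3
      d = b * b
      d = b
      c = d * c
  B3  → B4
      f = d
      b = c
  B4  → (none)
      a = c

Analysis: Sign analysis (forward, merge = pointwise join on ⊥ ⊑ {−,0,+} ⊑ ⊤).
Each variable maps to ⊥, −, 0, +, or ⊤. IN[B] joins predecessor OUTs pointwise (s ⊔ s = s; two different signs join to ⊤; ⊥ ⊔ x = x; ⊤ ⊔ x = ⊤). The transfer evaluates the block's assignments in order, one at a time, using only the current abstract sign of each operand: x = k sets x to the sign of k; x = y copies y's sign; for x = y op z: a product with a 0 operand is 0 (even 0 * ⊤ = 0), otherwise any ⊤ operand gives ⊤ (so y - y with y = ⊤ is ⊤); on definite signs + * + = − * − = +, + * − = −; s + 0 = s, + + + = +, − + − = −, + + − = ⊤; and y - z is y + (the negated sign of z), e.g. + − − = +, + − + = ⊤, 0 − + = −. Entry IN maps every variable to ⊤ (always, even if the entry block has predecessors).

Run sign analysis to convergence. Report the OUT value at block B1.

Answer: {a: ⊤, b: ⊤, c: ⊤, d: ⊤, e: +, f: ⊤}

Trace:
Per-block solution:
  B0:   IN=(all ⊤)   OUT=(all ⊤)
  B1:   IN=(all ⊤)   OUT={e:+; rest ⊤}
  B2:   IN={e:+; rest ⊤}   OUT={e:+; rest ⊤}
  B3:   IN={e:+; rest ⊤}   OUT={e:+; rest ⊤}
  B4:   IN={e:+; rest ⊤}   OUT={e:+; rest ⊤}

Merge at B1: IN[B1] = OUT[B0] ⊔ OUT[B2] = {a: ⊤, b: ⊤, c: ⊤, d: ⊤, e: ⊤, f: ⊤}
Applying B1's transfer function to that IN value gives OUT[B1] (row B1 above).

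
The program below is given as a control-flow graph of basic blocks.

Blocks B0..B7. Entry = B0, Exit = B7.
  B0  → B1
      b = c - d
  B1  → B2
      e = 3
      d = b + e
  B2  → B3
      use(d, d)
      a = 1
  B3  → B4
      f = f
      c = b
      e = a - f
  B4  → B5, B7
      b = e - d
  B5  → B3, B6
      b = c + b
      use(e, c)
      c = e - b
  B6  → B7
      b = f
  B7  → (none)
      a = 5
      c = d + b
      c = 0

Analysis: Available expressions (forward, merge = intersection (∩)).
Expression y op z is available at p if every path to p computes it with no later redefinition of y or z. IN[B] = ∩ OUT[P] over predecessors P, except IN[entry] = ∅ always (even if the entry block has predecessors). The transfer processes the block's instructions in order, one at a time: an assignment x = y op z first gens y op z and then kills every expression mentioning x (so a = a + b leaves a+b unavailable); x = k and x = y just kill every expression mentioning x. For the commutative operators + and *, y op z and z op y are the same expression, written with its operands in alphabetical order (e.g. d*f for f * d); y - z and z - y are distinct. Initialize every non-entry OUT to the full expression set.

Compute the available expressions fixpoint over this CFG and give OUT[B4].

Answer: {a-f, e-d}

Derivation:
Per-block solution:
  B0: | IN={} | OUT={c-d}
  B1: | IN={c-d} | OUT={b+e}
  B2: | IN={b+e} | OUT={b+e}
  B3: | IN={} | OUT={a-f}
  B4: | IN={a-f} | OUT={a-f, e-d}
  B5: | IN={a-f, e-d} | OUT={a-f, e-b, e-d}
  B6: | IN={a-f, e-b, e-d} | OUT={a-f, e-d}
  B7: | IN={a-f, e-d} | OUT={b+d, e-d}

Merge at B4: IN[B4] = OUT[B3] = {a-f}
Applying B4's transfer function to that IN value gives OUT[B4] (row B4 above).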